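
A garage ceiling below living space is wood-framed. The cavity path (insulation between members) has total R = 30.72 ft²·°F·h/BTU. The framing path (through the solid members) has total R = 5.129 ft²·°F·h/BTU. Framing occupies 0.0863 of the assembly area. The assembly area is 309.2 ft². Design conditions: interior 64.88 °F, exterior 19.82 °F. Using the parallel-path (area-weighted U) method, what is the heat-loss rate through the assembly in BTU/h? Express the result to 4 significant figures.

U_eff = 0.9137/30.72 + 0.0863/5.129 = 0.029743 + 0.016826 = 0.046569
R_eff = 1/U_eff = 21.474 ft²·°F·h/BTU
Q = 309.2 × (64.88 − 19.82) / 21.474 = 648.82 BTU/h

648.8 BTU/h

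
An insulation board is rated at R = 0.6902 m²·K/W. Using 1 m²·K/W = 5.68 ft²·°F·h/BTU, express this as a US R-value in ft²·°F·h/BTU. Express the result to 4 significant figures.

R_US = 0.6902 × 5.68 = 3.9203

3.920 ft²·°F·h/BTU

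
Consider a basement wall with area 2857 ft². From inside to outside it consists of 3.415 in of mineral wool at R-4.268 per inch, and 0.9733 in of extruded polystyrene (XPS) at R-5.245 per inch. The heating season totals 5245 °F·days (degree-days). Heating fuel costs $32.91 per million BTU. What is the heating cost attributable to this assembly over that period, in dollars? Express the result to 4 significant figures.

601.4 dollars

3.415 × 4.268 = 14.575
0.9733 × 5.245 = 5.105
R_total = 14.575 + 5.105 = 19.68 ft²·°F·h/BTU
E = A × HDD × 24 / R = 2857 × 5245 × 24 / 19.68 = 18274000 BTU
Cost = 18274000/10⁶ × 32.91 = $601.4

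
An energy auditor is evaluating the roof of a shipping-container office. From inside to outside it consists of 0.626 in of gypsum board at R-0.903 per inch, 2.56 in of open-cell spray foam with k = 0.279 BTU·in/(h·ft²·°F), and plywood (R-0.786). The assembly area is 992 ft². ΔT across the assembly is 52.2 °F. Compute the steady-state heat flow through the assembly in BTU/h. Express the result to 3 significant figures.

4920 BTU/h

0.626 × 0.903 = 0.5653
2.56/0.279 = 9.176
R_total = 0.5653 + 9.176 + 0.786 = 10.53 ft²·°F·h/BTU
Q = A·ΔT/R = 992 × 52.2 / 10.53 = 4919 BTU/h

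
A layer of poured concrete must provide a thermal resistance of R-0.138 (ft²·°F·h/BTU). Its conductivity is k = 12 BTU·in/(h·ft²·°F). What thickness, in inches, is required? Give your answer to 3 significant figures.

L = R × k = 0.138 × 12 = 1.656 in

1.66 in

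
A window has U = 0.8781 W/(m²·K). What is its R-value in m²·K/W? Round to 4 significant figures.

1.139 m²·K/W

R = 1/U = 1/0.8781 = 1.1388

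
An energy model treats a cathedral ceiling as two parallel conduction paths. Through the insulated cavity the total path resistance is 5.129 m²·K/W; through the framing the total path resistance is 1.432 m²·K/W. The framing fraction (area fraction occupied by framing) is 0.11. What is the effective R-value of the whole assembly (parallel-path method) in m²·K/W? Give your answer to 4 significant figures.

3.995 m²·K/W

U_eff = 0.89/5.129 + 0.11/1.432 = 0.17352 + 0.076816 = 0.25034
R_eff = 1/U_eff = 3.9946 m²·K/W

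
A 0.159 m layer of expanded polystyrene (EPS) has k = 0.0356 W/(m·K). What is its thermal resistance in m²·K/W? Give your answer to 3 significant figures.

R = L/k = 0.159/0.0356 = 4.466 m²·K/W

4.47 m²·K/W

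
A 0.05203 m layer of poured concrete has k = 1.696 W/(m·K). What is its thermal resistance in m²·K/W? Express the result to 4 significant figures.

0.03068 m²·K/W

R = L/k = 0.05203/1.696 = 0.030678 m²·K/W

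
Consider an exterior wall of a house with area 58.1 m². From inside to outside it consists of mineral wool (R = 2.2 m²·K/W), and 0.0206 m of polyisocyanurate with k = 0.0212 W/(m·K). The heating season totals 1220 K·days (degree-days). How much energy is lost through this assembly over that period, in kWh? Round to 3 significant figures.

536 kWh

0.0206/0.0212 = 0.9717
R_total = 2.2 + 0.9717 = 3.172 m²·K/W
E = A × HDD × 24 / R / 1000 = 58.1 × 1220 × 24 / 3.172 / 1000 = 536.4 kWh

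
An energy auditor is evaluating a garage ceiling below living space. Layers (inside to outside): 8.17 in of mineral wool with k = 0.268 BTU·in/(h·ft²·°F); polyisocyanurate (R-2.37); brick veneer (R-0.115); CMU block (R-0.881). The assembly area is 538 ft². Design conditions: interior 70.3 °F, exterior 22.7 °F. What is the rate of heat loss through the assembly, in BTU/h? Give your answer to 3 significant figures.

8.17/0.268 = 30.49
R_total = 30.49 + 2.37 + 0.115 + 0.881 = 33.85 ft²·°F·h/BTU
Q = A·ΔT/R = 538 × (70.3 − 22.7) / 33.85 = 756.5 BTU/h

757 BTU/h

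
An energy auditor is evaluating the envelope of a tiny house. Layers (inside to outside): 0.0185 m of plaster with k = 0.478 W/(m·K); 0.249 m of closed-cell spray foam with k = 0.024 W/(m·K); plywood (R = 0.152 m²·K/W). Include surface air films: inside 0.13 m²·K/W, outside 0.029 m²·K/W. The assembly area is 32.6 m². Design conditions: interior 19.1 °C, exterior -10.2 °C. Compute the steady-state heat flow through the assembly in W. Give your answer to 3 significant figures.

89.1 W

0.0185/0.478 = 0.0387
0.249/0.024 = 10.38
R_total = 0.13 + 0.0387 + 10.38 + 0.152 + 0.029 = 10.72 m²·K/W
Q = A·ΔT/R = 32.6 × (19.1 − (-10.2)) / 10.72 = 89.06 W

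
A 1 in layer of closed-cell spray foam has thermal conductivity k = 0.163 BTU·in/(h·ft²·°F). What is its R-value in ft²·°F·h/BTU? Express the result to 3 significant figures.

6.13 ft²·°F·h/BTU

R = L/k = 1/0.163 = 6.135 ft²·°F·h/BTU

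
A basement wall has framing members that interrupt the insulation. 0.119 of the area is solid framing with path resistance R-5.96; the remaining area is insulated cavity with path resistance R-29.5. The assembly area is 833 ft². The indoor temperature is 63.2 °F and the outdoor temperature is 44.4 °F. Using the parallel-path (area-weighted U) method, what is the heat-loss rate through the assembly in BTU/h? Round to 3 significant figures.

780 BTU/h

U_eff = 0.881/29.5 + 0.119/5.96 = 0.02986 + 0.01997 = 0.04983
R_eff = 1/U_eff = 20.07 ft²·°F·h/BTU
Q = 833 × (63.2 − 44.4) / 20.07 = 780.4 BTU/h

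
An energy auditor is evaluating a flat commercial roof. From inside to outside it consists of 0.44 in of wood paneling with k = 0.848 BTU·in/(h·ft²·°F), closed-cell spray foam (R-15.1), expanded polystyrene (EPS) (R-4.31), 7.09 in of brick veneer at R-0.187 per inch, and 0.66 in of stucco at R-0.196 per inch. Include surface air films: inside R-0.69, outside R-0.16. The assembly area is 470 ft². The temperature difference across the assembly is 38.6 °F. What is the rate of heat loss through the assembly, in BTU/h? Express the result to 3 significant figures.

0.44/0.848 = 0.5189
7.09 × 0.187 = 1.326
0.66 × 0.196 = 0.1294
R_total = 0.69 + 0.5189 + 15.1 + 4.31 + 1.326 + 0.1294 + 0.16 = 22.23 ft²·°F·h/BTU
Q = A·ΔT/R = 470 × 38.6 / 22.23 = 816 BTU/h

816 BTU/h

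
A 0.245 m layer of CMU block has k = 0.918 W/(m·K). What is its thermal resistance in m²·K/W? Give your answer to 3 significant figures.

0.267 m²·K/W

R = L/k = 0.245/0.918 = 0.2669 m²·K/W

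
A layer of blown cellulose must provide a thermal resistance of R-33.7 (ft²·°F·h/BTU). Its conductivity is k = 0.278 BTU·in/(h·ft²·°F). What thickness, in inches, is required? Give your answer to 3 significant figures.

9.37 in

L = R × k = 33.7 × 0.278 = 9.369 in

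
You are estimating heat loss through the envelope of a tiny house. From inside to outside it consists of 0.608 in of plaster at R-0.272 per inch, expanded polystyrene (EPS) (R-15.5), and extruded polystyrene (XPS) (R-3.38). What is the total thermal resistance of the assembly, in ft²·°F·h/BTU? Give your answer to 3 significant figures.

19.0 ft²·°F·h/BTU

0.608 × 0.272 = 0.1654
R_total = 0.1654 + 15.5 + 3.38 = 19.05 ft²·°F·h/BTU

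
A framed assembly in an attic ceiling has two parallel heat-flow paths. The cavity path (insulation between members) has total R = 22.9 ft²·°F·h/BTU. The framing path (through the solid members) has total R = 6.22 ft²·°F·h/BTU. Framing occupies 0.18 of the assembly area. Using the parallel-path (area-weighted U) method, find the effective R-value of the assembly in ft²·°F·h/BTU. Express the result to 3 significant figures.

U_eff = 0.82/22.9 + 0.18/6.22 = 0.03581 + 0.02894 = 0.06475
R_eff = 1/U_eff = 15.44 ft²·°F·h/BTU

15.4 ft²·°F·h/BTU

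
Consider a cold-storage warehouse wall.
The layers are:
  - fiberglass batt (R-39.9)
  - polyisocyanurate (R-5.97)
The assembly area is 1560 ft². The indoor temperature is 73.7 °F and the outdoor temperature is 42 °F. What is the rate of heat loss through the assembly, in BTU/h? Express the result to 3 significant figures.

1080 BTU/h

R_total = 39.9 + 5.97 = 45.87 ft²·°F·h/BTU
Q = A·ΔT/R = 1560 × (73.7 − 42) / 45.87 = 1078 BTU/h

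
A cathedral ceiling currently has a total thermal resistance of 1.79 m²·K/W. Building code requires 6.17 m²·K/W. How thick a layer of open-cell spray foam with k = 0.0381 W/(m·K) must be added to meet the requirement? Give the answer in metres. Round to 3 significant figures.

0.167 m

ΔR = 6.17 − 1.79 = 4.38 m²·K/W
L = ΔR × k = 4.38 × 0.0381 = 0.1669 m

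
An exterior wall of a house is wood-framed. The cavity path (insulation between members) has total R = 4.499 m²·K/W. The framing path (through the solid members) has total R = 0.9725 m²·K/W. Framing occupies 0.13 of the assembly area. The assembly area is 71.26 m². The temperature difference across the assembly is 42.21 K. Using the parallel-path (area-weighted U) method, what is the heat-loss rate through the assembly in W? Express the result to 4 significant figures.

983.7 W

U_eff = 0.87/4.499 + 0.13/0.9725 = 0.19338 + 0.13368 = 0.32705
R_eff = 1/U_eff = 3.0576 m²·K/W
Q = 71.26 × 42.21 / 3.0576 = 983.74 W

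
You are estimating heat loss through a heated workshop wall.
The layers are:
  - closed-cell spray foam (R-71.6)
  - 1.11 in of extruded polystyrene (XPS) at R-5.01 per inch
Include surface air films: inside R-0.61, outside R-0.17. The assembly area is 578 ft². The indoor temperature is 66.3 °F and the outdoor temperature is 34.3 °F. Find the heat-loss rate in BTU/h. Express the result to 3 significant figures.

1.11 × 5.01 = 5.561
R_total = 0.61 + 71.6 + 5.561 + 0.17 = 77.94 ft²·°F·h/BTU
Q = A·ΔT/R = 578 × (66.3 − 34.3) / 77.94 = 237.3 BTU/h

237 BTU/h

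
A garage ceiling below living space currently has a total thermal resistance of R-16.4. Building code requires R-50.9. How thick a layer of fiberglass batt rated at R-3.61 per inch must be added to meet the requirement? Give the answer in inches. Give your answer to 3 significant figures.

9.56 in

ΔR = 50.9 − 16.4 = 34.5 ft²·°F·h/BTU
L = ΔR / (R/in) = 34.5/3.61 = 9.557 in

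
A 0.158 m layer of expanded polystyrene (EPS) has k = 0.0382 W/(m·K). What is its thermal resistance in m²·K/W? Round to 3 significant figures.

4.14 m²·K/W

R = L/k = 0.158/0.0382 = 4.136 m²·K/W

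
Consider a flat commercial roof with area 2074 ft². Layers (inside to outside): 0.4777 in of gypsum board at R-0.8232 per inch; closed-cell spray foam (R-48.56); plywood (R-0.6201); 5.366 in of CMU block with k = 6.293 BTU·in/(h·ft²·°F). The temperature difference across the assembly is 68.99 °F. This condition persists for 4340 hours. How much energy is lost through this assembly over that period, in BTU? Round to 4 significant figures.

0.4777 × 0.8232 = 0.39324
5.366/6.293 = 0.85269
R_total = 0.39324 + 48.56 + 0.6201 + 0.85269 = 50.426 ft²·°F·h/BTU
Q = 2074 × 68.99 / 50.426 = 2837.5 BTU/h
E = 2837.5 × 4340 = 12315000 BTU

12310000 BTU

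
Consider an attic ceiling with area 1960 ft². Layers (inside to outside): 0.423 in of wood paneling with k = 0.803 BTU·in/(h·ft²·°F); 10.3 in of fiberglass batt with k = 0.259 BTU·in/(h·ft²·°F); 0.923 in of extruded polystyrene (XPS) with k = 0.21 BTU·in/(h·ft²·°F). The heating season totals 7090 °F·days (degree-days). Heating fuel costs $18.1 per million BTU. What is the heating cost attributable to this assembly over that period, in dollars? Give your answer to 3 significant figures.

135 dollars

0.423/0.803 = 0.5268
10.3/0.259 = 39.77
0.923/0.21 = 4.395
R_total = 0.5268 + 39.77 + 4.395 = 44.69 ft²·°F·h/BTU
E = A × HDD × 24 / R = 1960 × 7090 × 24 / 44.69 = 7463000 BTU
Cost = 7463000/10⁶ × 18.1 = $135.1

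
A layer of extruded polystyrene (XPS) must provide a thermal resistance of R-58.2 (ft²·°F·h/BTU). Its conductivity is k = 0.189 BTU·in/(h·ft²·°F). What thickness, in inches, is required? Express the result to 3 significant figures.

11.0 in

L = R × k = 58.2 × 0.189 = 11 in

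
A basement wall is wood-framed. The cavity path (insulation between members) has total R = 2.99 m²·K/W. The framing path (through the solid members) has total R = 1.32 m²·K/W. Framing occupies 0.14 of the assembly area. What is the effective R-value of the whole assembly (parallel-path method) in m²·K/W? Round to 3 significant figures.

2.54 m²·K/W

U_eff = 0.86/2.99 + 0.14/1.32 = 0.2876 + 0.1061 = 0.3937
R_eff = 1/U_eff = 2.54 m²·K/W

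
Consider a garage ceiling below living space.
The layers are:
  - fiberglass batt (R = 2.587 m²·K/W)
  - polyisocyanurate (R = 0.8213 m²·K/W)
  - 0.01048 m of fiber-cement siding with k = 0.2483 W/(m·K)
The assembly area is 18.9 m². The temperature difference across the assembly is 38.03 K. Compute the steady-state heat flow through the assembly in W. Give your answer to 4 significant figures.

208.3 W

0.01048/0.2483 = 0.042207
R_total = 2.587 + 0.8213 + 0.042207 = 3.4505 m²·K/W
Q = A·ΔT/R = 18.9 × 38.03 / 3.4505 = 208.31 W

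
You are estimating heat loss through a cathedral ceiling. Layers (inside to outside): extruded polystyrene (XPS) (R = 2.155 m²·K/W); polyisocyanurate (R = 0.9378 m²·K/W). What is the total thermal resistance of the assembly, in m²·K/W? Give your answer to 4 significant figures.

3.093 m²·K/W

R_total = 2.155 + 0.9378 = 3.0928 m²·K/W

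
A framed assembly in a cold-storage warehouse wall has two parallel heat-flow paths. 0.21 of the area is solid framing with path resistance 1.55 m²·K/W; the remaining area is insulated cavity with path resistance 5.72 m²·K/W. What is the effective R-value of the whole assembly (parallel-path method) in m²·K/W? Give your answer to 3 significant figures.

3.66 m²·K/W

U_eff = 0.79/5.72 + 0.21/1.55 = 0.1381 + 0.1355 = 0.2736
R_eff = 1/U_eff = 3.655 m²·K/W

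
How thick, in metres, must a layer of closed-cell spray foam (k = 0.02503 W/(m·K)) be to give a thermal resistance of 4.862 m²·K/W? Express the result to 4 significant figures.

0.1217 m

L = R·k = 4.862 × 0.02503 = 0.1217 m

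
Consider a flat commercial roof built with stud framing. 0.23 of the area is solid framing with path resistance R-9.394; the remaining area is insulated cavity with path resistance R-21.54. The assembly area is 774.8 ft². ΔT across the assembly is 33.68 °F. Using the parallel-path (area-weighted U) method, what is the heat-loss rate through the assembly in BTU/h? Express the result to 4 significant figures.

1572 BTU/h

U_eff = 0.77/21.54 + 0.23/9.394 = 0.035747 + 0.024484 = 0.060231
R_eff = 1/U_eff = 16.603 ft²·°F·h/BTU
Q = 774.8 × 33.68 / 16.603 = 1571.7 BTU/h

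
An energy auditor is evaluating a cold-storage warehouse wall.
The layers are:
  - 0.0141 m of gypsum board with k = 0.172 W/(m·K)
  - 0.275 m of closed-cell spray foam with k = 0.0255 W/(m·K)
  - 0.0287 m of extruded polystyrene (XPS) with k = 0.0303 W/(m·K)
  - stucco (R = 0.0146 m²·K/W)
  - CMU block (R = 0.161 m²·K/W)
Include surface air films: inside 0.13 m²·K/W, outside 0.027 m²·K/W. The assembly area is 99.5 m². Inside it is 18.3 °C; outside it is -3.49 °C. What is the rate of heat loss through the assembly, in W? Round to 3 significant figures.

0.0141/0.172 = 0.08198
0.275/0.0255 = 10.78
0.0287/0.0303 = 0.9472
R_total = 0.13 + 0.08198 + 10.78 + 0.9472 + 0.0146 + 0.161 + 0.027 = 12.15 m²·K/W
Q = A·ΔT/R = 99.5 × (18.3 − (-3.49)) / 12.15 = 178.5 W

179 W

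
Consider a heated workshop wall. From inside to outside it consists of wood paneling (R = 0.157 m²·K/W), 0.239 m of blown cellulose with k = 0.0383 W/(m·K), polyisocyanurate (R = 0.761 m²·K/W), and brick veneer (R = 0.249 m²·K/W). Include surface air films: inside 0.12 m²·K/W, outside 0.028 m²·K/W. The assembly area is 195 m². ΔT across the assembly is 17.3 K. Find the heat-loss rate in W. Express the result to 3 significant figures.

0.239/0.0383 = 6.24
R_total = 0.12 + 0.157 + 6.24 + 0.761 + 0.249 + 0.028 = 7.555 m²·K/W
Q = A·ΔT/R = 195 × 17.3 / 7.555 = 446.5 W

447 W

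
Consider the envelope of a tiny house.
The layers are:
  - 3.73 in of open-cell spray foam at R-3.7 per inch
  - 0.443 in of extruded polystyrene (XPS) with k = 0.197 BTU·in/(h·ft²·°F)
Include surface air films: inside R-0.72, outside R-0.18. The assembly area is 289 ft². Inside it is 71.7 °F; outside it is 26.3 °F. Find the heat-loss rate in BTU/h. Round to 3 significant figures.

774 BTU/h

3.73 × 3.7 = 13.8
0.443/0.197 = 2.249
R_total = 0.72 + 13.8 + 2.249 + 0.18 = 16.95 ft²·°F·h/BTU
Q = A·ΔT/R = 289 × (71.7 − 26.3) / 16.95 = 774.1 BTU/h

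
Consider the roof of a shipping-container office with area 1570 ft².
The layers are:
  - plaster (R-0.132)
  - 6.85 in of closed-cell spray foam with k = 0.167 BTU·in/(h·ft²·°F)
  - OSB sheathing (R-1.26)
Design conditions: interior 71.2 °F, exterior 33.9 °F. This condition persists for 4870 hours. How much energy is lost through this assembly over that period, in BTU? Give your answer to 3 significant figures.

6.85/0.167 = 41.02
R_total = 0.132 + 41.02 + 1.26 = 42.41 ft²·°F·h/BTU
Q = 1570 × (71.2 − 33.9) / 42.41 = 1381 BTU/h
E = 1381 × 4870 = 6725000 BTU

6720000 BTU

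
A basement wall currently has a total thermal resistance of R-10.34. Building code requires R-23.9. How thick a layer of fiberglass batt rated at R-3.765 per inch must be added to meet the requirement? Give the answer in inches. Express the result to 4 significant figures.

ΔR = 23.9 − 10.34 = 13.56 ft²·°F·h/BTU
L = ΔR / (R/in) = 13.56/3.765 = 3.6016 in

3.602 in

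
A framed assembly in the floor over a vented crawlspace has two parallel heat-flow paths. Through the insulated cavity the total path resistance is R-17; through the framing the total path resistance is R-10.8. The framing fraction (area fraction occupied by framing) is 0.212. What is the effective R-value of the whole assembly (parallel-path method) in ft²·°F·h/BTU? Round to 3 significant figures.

U_eff = 0.788/17 + 0.212/10.8 = 0.04635 + 0.01963 = 0.06598
R_eff = 1/U_eff = 15.16 ft²·°F·h/BTU

15.2 ft²·°F·h/BTU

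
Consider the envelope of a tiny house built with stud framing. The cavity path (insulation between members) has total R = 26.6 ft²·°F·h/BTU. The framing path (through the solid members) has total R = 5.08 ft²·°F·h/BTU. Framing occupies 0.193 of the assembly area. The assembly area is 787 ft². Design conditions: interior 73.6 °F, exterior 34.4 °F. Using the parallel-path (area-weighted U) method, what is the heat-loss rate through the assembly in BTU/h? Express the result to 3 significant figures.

U_eff = 0.807/26.6 + 0.193/5.08 = 0.03034 + 0.03799 = 0.06833
R_eff = 1/U_eff = 14.63 ft²·°F·h/BTU
Q = 787 × (73.6 − 34.4) / 14.63 = 2108 BTU/h

2110 BTU/h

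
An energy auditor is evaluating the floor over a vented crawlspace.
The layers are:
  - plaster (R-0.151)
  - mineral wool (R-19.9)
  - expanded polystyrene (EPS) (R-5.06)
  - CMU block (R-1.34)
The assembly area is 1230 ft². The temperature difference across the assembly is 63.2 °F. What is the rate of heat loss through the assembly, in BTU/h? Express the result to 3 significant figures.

2940 BTU/h

R_total = 0.151 + 19.9 + 5.06 + 1.34 = 26.45 ft²·°F·h/BTU
Q = A·ΔT/R = 1230 × 63.2 / 26.45 = 2939 BTU/h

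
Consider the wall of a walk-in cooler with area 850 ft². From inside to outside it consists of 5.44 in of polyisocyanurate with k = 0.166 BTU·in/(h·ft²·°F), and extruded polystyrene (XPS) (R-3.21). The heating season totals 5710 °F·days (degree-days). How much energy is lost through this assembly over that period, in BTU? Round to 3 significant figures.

3240000 BTU

5.44/0.166 = 32.77
R_total = 32.77 + 3.21 = 35.98 ft²·°F·h/BTU
E = A × HDD × 24 / R = 850 × 5710 × 24 / 35.98 = 3237000 BTU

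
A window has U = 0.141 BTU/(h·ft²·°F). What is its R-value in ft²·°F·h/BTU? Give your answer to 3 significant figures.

7.09 ft²·°F·h/BTU

R = 1/U = 1/0.141 = 7.092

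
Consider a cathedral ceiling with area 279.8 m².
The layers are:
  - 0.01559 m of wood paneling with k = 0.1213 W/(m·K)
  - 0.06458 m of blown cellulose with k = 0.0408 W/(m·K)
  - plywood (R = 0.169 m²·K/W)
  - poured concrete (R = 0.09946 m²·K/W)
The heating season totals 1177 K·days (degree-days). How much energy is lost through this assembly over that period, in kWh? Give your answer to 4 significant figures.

3992 kWh

0.01559/0.1213 = 0.12852
0.06458/0.0408 = 1.5828
R_total = 0.12852 + 1.5828 + 0.169 + 0.09946 = 1.9798 m²·K/W
E = A × HDD × 24 / R / 1000 = 279.8 × 1177 × 24 / 1.9798 / 1000 = 3992.2 kWh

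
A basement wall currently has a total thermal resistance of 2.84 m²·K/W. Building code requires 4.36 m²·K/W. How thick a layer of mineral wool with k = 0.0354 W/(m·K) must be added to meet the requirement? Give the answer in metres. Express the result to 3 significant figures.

ΔR = 4.36 − 2.84 = 1.52 m²·K/W
L = ΔR × k = 1.52 × 0.0354 = 0.05381 m

0.0538 m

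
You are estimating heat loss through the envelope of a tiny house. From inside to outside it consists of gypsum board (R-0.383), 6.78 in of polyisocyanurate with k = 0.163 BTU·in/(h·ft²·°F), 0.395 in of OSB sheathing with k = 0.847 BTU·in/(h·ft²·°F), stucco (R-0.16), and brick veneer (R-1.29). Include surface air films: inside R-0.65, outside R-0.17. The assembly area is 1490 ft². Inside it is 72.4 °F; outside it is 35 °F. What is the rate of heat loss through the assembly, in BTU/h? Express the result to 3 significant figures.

1250 BTU/h

6.78/0.163 = 41.6
0.395/0.847 = 0.4664
R_total = 0.65 + 0.383 + 41.6 + 0.4664 + 0.16 + 1.29 + 0.17 = 44.71 ft²·°F·h/BTU
Q = A·ΔT/R = 1490 × (72.4 − 35) / 44.71 = 1246 BTU/h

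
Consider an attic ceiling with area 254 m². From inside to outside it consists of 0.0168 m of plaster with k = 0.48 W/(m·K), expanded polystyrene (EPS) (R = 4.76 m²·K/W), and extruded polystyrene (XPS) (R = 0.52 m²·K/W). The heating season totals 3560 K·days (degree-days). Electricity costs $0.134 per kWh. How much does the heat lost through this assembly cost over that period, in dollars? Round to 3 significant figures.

547 dollars

0.0168/0.48 = 0.035
R_total = 0.035 + 4.76 + 0.52 = 5.315 m²·K/W
E = A × HDD × 24 / R / 1000 = 254 × 3560 × 24 / 5.315 / 1000 = 4083 kWh
Cost = 4083 × 0.134 = $547.1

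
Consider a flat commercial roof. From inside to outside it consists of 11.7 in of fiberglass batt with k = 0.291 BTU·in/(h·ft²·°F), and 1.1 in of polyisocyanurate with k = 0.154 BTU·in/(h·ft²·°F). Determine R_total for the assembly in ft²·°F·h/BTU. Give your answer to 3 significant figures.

47.3 ft²·°F·h/BTU

11.7/0.291 = 40.21
1.1/0.154 = 7.143
R_total = 40.21 + 7.143 = 47.35 ft²·°F·h/BTU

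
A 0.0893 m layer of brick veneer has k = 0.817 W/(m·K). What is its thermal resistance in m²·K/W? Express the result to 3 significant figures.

R = L/k = 0.0893/0.817 = 0.1093 m²·K/W

0.109 m²·K/W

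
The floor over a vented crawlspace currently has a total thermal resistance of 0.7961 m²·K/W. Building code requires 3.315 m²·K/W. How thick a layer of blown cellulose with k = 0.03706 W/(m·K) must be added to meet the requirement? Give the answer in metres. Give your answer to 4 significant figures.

0.09335 m

ΔR = 3.315 − 0.7961 = 2.5189 m²·K/W
L = ΔR × k = 2.5189 × 0.03706 = 0.09335 m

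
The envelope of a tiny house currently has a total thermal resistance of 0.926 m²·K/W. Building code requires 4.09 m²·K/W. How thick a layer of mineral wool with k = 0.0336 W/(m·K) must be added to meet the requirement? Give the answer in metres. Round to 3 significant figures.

0.106 m

ΔR = 4.09 − 0.926 = 3.164 m²·K/W
L = ΔR × k = 3.164 × 0.0336 = 0.1063 m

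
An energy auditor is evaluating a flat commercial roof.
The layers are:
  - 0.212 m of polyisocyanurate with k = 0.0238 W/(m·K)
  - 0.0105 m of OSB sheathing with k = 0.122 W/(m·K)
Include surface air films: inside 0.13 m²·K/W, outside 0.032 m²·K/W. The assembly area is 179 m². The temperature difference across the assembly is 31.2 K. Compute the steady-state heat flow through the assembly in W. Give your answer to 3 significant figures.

0.212/0.0238 = 8.908
0.0105/0.122 = 0.08607
R_total = 0.13 + 8.908 + 0.08607 + 0.032 = 9.156 m²·K/W
Q = A·ΔT/R = 179 × 31.2 / 9.156 = 610 W

610 W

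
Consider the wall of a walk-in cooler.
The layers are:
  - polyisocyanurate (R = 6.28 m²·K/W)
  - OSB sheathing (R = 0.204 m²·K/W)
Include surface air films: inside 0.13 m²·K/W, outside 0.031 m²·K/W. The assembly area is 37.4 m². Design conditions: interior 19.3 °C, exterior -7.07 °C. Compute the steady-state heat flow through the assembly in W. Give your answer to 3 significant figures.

R_total = 0.13 + 6.28 + 0.204 + 0.031 = 6.645 m²·K/W
Q = A·ΔT/R = 37.4 × (19.3 − (-7.07)) / 6.645 = 148.4 W

148 W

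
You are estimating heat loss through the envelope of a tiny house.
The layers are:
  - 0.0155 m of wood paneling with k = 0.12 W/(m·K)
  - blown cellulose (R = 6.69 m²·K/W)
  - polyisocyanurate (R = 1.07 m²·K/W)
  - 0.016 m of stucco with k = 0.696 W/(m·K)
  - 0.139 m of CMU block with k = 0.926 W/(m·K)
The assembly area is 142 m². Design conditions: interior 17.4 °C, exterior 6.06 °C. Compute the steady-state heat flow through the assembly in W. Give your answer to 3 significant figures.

0.0155/0.12 = 0.1292
0.016/0.696 = 0.02299
0.139/0.926 = 0.1501
R_total = 0.1292 + 6.69 + 1.07 + 0.02299 + 0.1501 = 8.062 m²·K/W
Q = A·ΔT/R = 142 × (17.4 − 6.06) / 8.062 = 199.7 W

200 W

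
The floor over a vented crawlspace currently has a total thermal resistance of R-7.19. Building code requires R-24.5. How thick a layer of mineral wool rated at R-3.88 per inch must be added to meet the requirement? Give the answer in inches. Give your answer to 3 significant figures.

4.46 in

ΔR = 24.5 − 7.19 = 17.31 ft²·°F·h/BTU
L = ΔR / (R/in) = 17.31/3.88 = 4.461 in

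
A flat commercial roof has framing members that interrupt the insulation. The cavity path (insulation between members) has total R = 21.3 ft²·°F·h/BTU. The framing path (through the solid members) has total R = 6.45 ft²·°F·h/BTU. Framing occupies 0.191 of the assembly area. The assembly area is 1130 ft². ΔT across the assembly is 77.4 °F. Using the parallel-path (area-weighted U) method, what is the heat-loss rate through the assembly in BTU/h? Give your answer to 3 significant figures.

5910 BTU/h

U_eff = 0.809/21.3 + 0.191/6.45 = 0.03798 + 0.02961 = 0.06759
R_eff = 1/U_eff = 14.79 ft²·°F·h/BTU
Q = 1130 × 77.4 / 14.79 = 5912 BTU/h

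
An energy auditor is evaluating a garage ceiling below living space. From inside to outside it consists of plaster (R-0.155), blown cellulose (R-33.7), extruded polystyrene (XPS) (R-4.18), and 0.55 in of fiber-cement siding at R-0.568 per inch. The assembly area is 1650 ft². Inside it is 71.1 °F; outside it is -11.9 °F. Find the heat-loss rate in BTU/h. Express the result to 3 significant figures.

0.55 × 0.568 = 0.3124
R_total = 0.155 + 33.7 + 4.18 + 0.3124 = 38.35 ft²·°F·h/BTU
Q = A·ΔT/R = 1650 × (71.1 − (-11.9)) / 38.35 = 3571 BTU/h

3570 BTU/h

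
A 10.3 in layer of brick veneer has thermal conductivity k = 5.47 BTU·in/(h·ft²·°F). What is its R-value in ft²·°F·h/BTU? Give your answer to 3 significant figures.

1.88 ft²·°F·h/BTU

R = L/k = 10.3/5.47 = 1.883 ft²·°F·h/BTU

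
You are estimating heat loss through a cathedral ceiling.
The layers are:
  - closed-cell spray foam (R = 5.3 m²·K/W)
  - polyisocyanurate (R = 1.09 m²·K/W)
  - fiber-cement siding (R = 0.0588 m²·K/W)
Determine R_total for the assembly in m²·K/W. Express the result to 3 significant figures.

R_total = 5.3 + 1.09 + 0.0588 = 6.449 m²·K/W

6.45 m²·K/W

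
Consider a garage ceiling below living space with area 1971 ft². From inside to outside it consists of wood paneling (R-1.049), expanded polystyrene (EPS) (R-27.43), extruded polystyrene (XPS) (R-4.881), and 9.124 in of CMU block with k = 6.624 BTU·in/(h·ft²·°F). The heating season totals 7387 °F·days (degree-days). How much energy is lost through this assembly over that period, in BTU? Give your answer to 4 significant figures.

10060000 BTU

9.124/6.624 = 1.3774
R_total = 1.049 + 27.43 + 4.881 + 1.3774 = 34.737 ft²·°F·h/BTU
E = A × HDD × 24 / R = 1971 × 7387 × 24 / 34.737 = 10059000 BTU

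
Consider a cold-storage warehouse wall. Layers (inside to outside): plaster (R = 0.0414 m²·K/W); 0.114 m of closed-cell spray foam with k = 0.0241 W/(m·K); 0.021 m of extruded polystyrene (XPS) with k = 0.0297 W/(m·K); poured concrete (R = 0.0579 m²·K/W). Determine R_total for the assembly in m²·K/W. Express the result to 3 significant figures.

5.54 m²·K/W

0.114/0.0241 = 4.73
0.021/0.0297 = 0.7071
R_total = 0.0414 + 4.73 + 0.7071 + 0.0579 = 5.537 m²·K/W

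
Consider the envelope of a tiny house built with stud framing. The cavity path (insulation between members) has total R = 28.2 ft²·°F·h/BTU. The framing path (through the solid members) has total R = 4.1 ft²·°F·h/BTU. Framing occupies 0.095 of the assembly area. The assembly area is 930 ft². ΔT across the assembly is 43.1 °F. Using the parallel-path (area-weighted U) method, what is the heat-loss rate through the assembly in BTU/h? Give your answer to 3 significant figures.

U_eff = 0.905/28.2 + 0.095/4.1 = 0.03209 + 0.02317 = 0.05526
R_eff = 1/U_eff = 18.1 ft²·°F·h/BTU
Q = 930 × 43.1 / 18.1 = 2215 BTU/h

2220 BTU/h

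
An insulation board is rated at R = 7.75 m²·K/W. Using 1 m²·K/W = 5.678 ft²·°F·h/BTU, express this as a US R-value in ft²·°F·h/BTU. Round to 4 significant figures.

44.00 ft²·°F·h/BTU

R_US = 7.75 × 5.678 = 44.005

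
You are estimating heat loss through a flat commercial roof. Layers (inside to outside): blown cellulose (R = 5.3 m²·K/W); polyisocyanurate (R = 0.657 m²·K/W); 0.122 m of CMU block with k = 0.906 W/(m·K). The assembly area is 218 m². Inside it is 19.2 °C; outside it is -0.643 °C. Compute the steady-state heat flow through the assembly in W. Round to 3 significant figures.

0.122/0.906 = 0.1347
R_total = 5.3 + 0.657 + 0.1347 = 6.092 m²·K/W
Q = A·ΔT/R = 218 × (19.2 − (-0.643)) / 6.092 = 710.1 W

710 W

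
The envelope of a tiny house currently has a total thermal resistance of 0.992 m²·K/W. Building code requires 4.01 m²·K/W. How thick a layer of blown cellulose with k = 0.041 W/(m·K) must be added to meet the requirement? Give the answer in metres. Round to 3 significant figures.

ΔR = 4.01 − 0.992 = 3.018 m²·K/W
L = ΔR × k = 3.018 × 0.041 = 0.1237 m

0.124 m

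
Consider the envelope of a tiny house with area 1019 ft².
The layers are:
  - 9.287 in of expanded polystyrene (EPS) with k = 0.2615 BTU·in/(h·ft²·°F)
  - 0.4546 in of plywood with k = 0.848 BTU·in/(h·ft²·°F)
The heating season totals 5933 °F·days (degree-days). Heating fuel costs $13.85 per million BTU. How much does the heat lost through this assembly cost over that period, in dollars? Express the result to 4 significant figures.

9.287/0.2615 = 35.514
0.4546/0.848 = 0.53608
R_total = 35.514 + 0.53608 = 36.05 ft²·°F·h/BTU
E = A × HDD × 24 / R = 1019 × 5933 × 24 / 36.05 = 4024800 BTU
Cost = 4024800/10⁶ × 13.85 = $55.744

55.74 dollars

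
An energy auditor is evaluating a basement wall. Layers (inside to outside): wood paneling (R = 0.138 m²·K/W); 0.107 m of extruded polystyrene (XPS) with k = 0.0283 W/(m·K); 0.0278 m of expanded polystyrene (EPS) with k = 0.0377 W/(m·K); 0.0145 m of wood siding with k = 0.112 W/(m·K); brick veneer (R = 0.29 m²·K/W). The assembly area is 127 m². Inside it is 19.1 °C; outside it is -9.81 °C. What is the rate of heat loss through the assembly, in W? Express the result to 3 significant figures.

0.107/0.0283 = 3.781
0.0278/0.0377 = 0.7374
0.0145/0.112 = 0.1295
R_total = 0.138 + 3.781 + 0.7374 + 0.1295 + 0.29 = 5.076 m²·K/W
Q = A·ΔT/R = 127 × (19.1 − (-9.81)) / 5.076 = 723.4 W

723 W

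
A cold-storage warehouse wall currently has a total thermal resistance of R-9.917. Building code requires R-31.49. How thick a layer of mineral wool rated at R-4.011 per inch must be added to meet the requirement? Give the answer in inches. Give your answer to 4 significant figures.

ΔR = 31.49 − 9.917 = 21.573 ft²·°F·h/BTU
L = ΔR / (R/in) = 21.573/4.011 = 5.3785 in

5.378 in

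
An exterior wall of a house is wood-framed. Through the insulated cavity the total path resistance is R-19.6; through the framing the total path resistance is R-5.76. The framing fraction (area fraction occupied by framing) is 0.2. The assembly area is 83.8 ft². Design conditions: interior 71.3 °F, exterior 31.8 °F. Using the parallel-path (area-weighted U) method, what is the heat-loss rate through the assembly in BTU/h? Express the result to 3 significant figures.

250 BTU/h

U_eff = 0.8/19.6 + 0.2/5.76 = 0.04082 + 0.03472 = 0.07554
R_eff = 1/U_eff = 13.24 ft²·°F·h/BTU
Q = 83.8 × (71.3 − 31.8) / 13.24 = 250 BTU/h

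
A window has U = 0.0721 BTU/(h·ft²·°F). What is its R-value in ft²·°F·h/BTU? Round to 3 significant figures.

13.9 ft²·°F·h/BTU

R = 1/U = 1/0.0721 = 13.87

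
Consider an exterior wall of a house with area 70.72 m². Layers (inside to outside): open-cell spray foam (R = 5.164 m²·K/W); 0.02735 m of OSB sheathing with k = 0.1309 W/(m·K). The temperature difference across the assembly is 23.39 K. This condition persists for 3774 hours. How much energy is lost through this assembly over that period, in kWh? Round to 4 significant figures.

1162 kWh

0.02735/0.1309 = 0.20894
R_total = 5.164 + 0.20894 = 5.3729 m²·K/W
Q = 70.72 × 23.39 / 5.3729 = 307.87 W
E = 307.87 W × 3774 h / 1000 = 1161.9 kWh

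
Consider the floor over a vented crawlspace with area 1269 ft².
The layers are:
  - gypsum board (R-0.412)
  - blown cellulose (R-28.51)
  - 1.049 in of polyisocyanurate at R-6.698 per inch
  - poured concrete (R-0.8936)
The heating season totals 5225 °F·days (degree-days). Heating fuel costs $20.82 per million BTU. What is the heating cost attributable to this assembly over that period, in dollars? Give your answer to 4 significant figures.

1.049 × 6.698 = 7.0262
R_total = 0.412 + 28.51 + 7.0262 + 0.8936 = 36.842 ft²·°F·h/BTU
E = A × HDD × 24 / R = 1269 × 5225 × 24 / 36.842 = 4319300 BTU
Cost = 4319300/10⁶ × 20.82 = $89.929

89.93 dollars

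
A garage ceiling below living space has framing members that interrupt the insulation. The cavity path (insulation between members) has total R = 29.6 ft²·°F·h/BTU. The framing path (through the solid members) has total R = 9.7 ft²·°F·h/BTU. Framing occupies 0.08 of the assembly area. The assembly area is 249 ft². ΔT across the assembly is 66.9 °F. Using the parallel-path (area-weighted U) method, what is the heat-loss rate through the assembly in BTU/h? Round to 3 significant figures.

U_eff = 0.92/29.6 + 0.08/9.7 = 0.03108 + 0.008247 = 0.03933
R_eff = 1/U_eff = 25.43 ft²·°F·h/BTU
Q = 249 × 66.9 / 25.43 = 655.1 BTU/h

655 BTU/h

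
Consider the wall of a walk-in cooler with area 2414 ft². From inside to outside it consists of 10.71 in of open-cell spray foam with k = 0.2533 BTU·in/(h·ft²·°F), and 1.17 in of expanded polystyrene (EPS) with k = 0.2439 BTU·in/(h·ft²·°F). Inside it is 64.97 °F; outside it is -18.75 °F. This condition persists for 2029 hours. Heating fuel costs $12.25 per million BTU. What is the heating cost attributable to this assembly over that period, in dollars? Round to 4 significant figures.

10.71/0.2533 = 42.282
1.17/0.2439 = 4.797
R_total = 42.282 + 4.797 = 47.079 ft²·°F·h/BTU
Q = 2414 × (64.97 − (-18.75)) / 47.079 = 4292.8 BTU/h
E = 4292.8 × 2029 = 8710100 BTU
Cost = 8710100/10⁶ × 12.25 = $106.7

106.7 dollars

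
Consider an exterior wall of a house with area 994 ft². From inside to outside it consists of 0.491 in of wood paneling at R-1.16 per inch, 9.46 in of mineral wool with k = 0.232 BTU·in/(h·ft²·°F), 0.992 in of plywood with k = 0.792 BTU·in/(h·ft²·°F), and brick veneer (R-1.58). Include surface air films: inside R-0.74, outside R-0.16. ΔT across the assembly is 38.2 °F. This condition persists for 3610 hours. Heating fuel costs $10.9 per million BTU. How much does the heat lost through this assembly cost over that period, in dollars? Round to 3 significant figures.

33.1 dollars

0.491 × 1.16 = 0.5696
9.46/0.232 = 40.78
0.992/0.792 = 1.253
R_total = 0.74 + 0.5696 + 40.78 + 1.253 + 1.58 + 0.16 = 45.08 ft²·°F·h/BTU
Q = 994 × 38.2 / 45.08 = 842.3 BTU/h
E = 842.3 × 3610 = 3041000 BTU
Cost = 3041000/10⁶ × 10.9 = $33.15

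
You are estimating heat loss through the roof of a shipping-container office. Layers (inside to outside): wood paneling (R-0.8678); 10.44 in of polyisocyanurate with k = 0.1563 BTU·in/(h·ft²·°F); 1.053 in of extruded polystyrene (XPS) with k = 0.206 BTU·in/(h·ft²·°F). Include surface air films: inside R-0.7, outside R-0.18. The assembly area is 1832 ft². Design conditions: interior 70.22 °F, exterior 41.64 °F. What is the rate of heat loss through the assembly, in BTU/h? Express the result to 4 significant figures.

10.44/0.1563 = 66.795
1.053/0.206 = 5.1117
R_total = 0.7 + 0.8678 + 66.795 + 5.1117 + 0.18 = 73.654 ft²·°F·h/BTU
Q = A·ΔT/R = 1832 × (70.22 − 41.64) / 73.654 = 710.87 BTU/h

710.9 BTU/h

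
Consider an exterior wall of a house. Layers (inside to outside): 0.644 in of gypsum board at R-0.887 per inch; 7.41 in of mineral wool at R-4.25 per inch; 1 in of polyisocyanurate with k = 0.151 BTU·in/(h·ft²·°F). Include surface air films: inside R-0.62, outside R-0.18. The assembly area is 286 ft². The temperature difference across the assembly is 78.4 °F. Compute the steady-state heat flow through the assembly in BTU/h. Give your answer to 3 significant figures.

568 BTU/h

0.644 × 0.887 = 0.5712
7.41 × 4.25 = 31.49
1/0.151 = 6.623
R_total = 0.62 + 0.5712 + 31.49 + 6.623 + 0.18 = 39.49 ft²·°F·h/BTU
Q = A·ΔT/R = 286 × 78.4 / 39.49 = 567.9 BTU/h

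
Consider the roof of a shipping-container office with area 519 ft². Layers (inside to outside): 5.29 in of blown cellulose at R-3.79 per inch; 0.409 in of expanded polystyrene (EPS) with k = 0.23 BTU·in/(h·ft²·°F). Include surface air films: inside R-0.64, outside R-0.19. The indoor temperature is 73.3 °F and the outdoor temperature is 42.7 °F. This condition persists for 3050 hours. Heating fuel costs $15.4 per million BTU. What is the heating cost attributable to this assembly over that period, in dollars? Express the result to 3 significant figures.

5.29 × 3.79 = 20.05
0.409/0.23 = 1.778
R_total = 0.64 + 20.05 + 1.778 + 0.19 = 22.66 ft²·°F·h/BTU
Q = 519 × (73.3 − 42.7) / 22.66 = 700.9 BTU/h
E = 700.9 × 3050 = 2138000 BTU
Cost = 2138000/10⁶ × 15.4 = $32.92

32.9 dollars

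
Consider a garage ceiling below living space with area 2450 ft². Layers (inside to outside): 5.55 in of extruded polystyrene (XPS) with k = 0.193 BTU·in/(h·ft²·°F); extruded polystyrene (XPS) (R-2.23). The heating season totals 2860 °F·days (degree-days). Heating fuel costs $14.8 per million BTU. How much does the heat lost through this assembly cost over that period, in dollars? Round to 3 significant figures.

80.3 dollars

5.55/0.193 = 28.76
R_total = 28.76 + 2.23 = 30.99 ft²·°F·h/BTU
E = A × HDD × 24 / R = 2450 × 2860 × 24 / 30.99 = 5427000 BTU
Cost = 5427000/10⁶ × 14.8 = $80.32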